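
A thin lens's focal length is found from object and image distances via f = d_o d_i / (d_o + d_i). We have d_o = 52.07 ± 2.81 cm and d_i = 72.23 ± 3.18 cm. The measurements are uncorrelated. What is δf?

∂f/∂d_o = (d_i/(d_o+d_i))² = 0.338;  ∂f/∂d_i = (d_o/(d_o+d_i))² = 0.175
δf = √((∂f/∂d_o · δd_o)² + (∂f/∂d_i · δd_i)²) = √(0.900 + 0.311) = 1.10 cm

1.10 cm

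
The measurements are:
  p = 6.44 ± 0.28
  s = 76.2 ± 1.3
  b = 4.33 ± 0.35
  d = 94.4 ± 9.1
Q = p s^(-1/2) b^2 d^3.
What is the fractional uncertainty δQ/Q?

0.334

Each factor contributes (exponent × relative error)² to (δQ/Q)²:
  (1·δp/p)² = (1×0.0435)² = 0.00189;  (−½·δs/s)² = (-0.5×0.0171)² = 7.28e-05;  (2·δb/b)² = (2×0.0808)² = 0.0261;  (3·δd/d)² = (3×0.0964)² = 0.0836
δQ/Q = √(0.112) = 0.334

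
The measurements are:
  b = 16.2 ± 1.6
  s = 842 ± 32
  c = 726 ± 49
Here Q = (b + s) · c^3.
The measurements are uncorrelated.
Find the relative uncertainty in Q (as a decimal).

Let u = b + s = 858. δu = √(δb² + δs²) = √(2.56 + 1020) = 32.0, so δu/u = 0.0373.
Q is then a monomial in u, c:
δQ/Q = √((δu/u)² + (3·δc/c)²) = √(0.00139 + 0.0410) = 0.206

0.206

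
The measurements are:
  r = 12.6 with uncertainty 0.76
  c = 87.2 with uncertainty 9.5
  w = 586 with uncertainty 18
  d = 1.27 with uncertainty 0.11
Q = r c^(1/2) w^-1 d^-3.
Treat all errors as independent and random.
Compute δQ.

0.0269

Relative error in a monomial: (δQ/Q)² = Σ (nᵢ · δxᵢ/xᵢ)².
  (1·δr/r)² = (1×0.0603)² = 0.00364;  (½·δc/c)² = (0.5×0.109)² = 0.00297;  (-1·δw/w)² = (-1×0.0307)² = 0.000944;  (-3·δd/d)² = (-3×0.0866)² = 0.0675
δQ/Q = √(0.0751) = 0.274
Q = 0.0980, so δQ = 0.274 × 0.0980 = 0.0269.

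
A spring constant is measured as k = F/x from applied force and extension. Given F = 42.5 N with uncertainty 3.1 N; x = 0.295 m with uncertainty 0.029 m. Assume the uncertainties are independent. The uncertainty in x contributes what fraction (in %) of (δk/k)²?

(δk/k)² = (1·δF/F)² + (-1·δx/x)²
  F term: (1×0.0729)² = 0.00532
  x term: (-1×0.0983)² = 0.00966
Total = 0.0150. Share from x = 0.00966/0.0150 = 0.645.

64.5%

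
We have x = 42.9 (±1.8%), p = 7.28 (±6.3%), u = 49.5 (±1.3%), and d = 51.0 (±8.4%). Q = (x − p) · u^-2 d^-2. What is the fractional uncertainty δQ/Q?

Let w = x − p = 35.6. δw = √(δx² + δp²) = √(0.596 + 0.210) = 0.898, so δw/w = 0.0252.
Q is then a monomial in w, u, d:
δQ/Q = √((δw/w)² + (-2·δu/u)² + (-2·δd/d)²) = √(0.000636 + 0.000676 + 0.0282) = 0.172

0.172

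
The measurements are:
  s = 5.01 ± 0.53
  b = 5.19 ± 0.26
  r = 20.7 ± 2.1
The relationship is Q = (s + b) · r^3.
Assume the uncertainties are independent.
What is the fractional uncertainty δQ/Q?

Let u = s + b = 10.2. δu = √(δs² + δb²) = √(0.281 + 0.0676) = 0.590, so δu/u = 0.0579.
Q is then a monomial in u, r:
δQ/Q = √((δu/u)² + (3·δr/r)²) = √(0.00335 + 0.0926) = 0.310

0.310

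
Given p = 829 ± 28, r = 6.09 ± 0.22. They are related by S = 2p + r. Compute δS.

Absolute uncertainties add in quadrature for a linear combination:
  (2·δp)² = 3140;  (δr)² = 0.0484
δS = √(3140) = 56.0

56.0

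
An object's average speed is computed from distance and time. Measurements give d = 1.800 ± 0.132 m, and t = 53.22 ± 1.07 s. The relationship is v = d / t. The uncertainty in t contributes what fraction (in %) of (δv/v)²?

6.99%

(δv/v)² = (1·δd/d)² + (-1·δt/t)²
  d term: (1×0.0733)² = 0.00538
  t term: (-1×0.0201)² = 0.000404
Total = 0.00578. Share from t = 0.000404/0.00578 = 0.0699.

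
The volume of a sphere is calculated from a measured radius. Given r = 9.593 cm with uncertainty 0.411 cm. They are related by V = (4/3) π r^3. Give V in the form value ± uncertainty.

3698 ± 475 cm^3

Since V is a product/quotient, work with relative uncertainties:
  (3·δr/r)² = (3×0.0428)² = 0.0165
δV/V = √(0.0165) = 0.129
V = 3698 cm^3, so δV = 0.129 × 3698 = 475 cm^3.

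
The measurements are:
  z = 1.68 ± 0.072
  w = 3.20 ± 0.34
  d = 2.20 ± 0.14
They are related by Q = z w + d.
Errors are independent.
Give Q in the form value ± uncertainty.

7.58 ± 0.632

Let p = z·w = 5.38. δp/p = √((1·δz/z)² + (1·δw/w)²) = √(0.00184 + 0.0113) = 0.115, so δp = 0.616.
Q = p + d: δQ = √(δp² + δd²) = √(0.379 + 0.0196) = 0.632
Q = 7.58.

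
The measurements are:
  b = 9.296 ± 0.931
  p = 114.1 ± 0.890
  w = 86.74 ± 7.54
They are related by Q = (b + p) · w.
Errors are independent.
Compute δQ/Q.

0.0876

Let u = b + p = 123.4. δu = √(δb² + δp²) = √(0.867 + 0.792) = 1.29, so δu/u = 0.0104.
Q is then a monomial in u, w:
δQ/Q = √((δu/u)² + (1·δw/w)²) = √(0.000109 + 0.00756) = 0.0876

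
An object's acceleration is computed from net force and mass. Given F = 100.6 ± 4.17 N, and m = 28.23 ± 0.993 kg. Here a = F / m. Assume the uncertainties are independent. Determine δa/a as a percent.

Since a is a product/quotient, work with relative uncertainties:
  (1·δF/F)² = (1×0.0415)² = 0.00172;  (-1·δm/m)² = (-1×0.0352)² = 0.00124
δa/a = √(0.00296) = 0.0544

5.44%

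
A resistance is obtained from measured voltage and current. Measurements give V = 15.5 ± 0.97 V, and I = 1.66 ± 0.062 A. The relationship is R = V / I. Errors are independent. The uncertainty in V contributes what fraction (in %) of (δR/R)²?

73.7%

(δR/R)² = (1·δV/V)² + (-1·δI/I)²
  V term: (1×0.0626)² = 0.00392
  I term: (-1×0.0373)² = 0.00139
Total = 0.00531. Share from V = 0.00392/0.00531 = 0.737.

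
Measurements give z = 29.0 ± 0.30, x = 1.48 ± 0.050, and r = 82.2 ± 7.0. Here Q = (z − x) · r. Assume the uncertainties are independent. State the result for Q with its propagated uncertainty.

Let u = z − x = 27.5. δu = √(δz² + δx²) = √(0.0900 + 0.00250) = 0.304, so δu/u = 0.0111.
Q is then a monomial in u, r:
δQ/Q = √((δu/u)² + (1·δr/r)²) = √(0.000122 + 0.00725) = 0.0859
Q = 2260, so δQ = 0.0859 × 2260 = 194.

2260 ± 194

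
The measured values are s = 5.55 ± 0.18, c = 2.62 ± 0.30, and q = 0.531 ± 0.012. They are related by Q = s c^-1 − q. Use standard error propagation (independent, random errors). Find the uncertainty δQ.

0.252

Let p = s·c^-1 = 2.12. δp/p = √((1·δs/s)² + (-1·δc/c)²) = √(0.00105 + 0.0131) = 0.119, so δp = 0.252.
Q = p − q: δQ = √(δp² + δq²) = √(0.0636 + 0.000144) = 0.252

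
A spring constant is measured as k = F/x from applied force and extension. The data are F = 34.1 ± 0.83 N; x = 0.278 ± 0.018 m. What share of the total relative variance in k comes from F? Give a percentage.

(δk/k)² = (1·δF/F)² + (-1·δx/x)²
  F term: (1×0.0243)² = 0.000592
  x term: (-1×0.0647)² = 0.00419
Total = 0.00478. Share from F = 0.000592/0.00478 = 0.124.

12.4%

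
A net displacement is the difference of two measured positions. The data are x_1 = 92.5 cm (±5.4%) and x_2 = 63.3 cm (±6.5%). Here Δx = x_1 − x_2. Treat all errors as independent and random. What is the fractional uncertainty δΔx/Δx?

Δx is a linear combination, so absolute uncertainties add in quadrature:
  (δx_1)² = 25.0;  (δx_2)² = 16.9
δΔx = √(41.9) = 6.47 cm
Δx = 29.2 cm, so δΔx/Δx = 6.47/29.2 = 0.222.

0.222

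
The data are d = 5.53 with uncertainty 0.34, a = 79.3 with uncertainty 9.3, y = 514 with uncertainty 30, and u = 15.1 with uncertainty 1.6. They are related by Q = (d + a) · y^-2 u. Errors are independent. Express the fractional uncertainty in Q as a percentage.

Let w = d + a = 84.8. δw = √(δd² + δa²) = √(0.116 + 86.5) = 9.31, so δw/w = 0.110.
Q is then a monomial in w, y, u:
δQ/Q = √((δw/w)² + (-2·δy/y)² + (1·δu/u)²) = √(0.0120 + 0.0136 + 0.0112) = 0.192

19.2%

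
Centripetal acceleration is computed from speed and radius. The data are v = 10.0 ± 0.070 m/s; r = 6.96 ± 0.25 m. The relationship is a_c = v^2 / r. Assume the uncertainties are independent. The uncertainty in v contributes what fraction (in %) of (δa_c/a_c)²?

13.2%

(δa_c/a_c)² = (2·δv/v)² + (-1·δr/r)²
  v term: (2×0.00700)² = 0.000196
  r term: (-1×0.0359)² = 0.00129
Total = 0.00149. Share from v = 0.000196/0.00149 = 0.132.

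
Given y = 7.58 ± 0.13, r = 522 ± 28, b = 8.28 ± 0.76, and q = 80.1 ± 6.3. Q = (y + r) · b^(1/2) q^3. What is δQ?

Let u = y + r = 530. δu = √(δy² + δr²) = √(0.0169 + 784) = 28.0, so δu/u = 0.0529.
Q is then a monomial in u, b, q:
δQ/Q = √((δu/u)² + (½·δb/b)² + (3·δq/q)²) = √(0.00280 + 0.00211 + 0.0557) = 0.246
Q = 7.83e+08, so δQ = 0.246 × 7.83e+08 = 1.93e+08.

1.93e+08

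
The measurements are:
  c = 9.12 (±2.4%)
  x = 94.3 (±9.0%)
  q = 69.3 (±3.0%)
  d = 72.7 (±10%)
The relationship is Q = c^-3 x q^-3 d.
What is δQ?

Q is a product of powers, so relative uncertainties combine in quadrature:
  (-3·δc/c)² = (-3×0.0240)² = 0.00518;  (1·δx/x)² = (1×0.0900)² = 0.00810;  (-3·δq/q)² = (-3×0.0300)² = 0.00810;  (1·δd/d)² = (1×0.100)² = 0.0100
δQ/Q = √(0.0314) = 0.177
Q = 2.72e-05, so δQ = 0.177 × 2.72e-05 = 4.81e-06.

4.81e-06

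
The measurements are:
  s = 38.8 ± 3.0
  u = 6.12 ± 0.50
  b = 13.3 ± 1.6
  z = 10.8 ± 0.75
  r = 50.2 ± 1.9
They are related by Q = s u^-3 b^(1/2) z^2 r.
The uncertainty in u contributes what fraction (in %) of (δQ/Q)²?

(δQ/Q)² = (1·δs/s)² + (-3·δu/u)² + (½·δb/b)² + (2·δz/z)² + (1·δr/r)²
  s term: (1×0.0773)² = 0.00598
  u term: (-3×0.0817)² = 0.0601
  b term: (0.5×0.120)² = 0.00362
  z term: (2×0.0694)² = 0.0193
  r term: (1×0.0378)² = 0.00143
Total = 0.0904. Share from u = 0.0601/0.0904 = 0.665.

66.5%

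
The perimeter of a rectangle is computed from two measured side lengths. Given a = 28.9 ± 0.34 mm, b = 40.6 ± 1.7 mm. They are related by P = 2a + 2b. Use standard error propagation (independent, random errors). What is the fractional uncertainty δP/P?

Each term contributes (cᵢ δxᵢ)² to (δP)²:
  (2·δa)² = 0.462;  (2·δb)² = 11.6
δP = √(12.0) = 3.47 mm
P = 139 mm, so δP/P = 3.47/139 = 0.0249.

0.0249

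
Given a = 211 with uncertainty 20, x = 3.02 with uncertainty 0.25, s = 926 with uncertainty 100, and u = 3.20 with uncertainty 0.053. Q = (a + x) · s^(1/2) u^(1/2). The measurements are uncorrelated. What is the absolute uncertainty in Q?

1260

Let w = a + x = 214. δw = √(δa² + δx²) = √(400 + 0.0625) = 20.0, so δw/w = 0.0935.
Q is then a monomial in w, s, u:
δQ/Q = √((δw/w)² + (½·δs/s)² + (½·δu/u)²) = √(0.00873 + 0.00292 + 6.86e-05) = 0.108
Q = 11700, so δQ = 0.108 × 11700 = 1260.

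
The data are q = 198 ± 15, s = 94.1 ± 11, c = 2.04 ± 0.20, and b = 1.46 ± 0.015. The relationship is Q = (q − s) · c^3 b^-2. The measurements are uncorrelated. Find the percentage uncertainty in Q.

Let u = q − s = 104. δu = √(δq² + δs²) = √(225 + 121) = 18.6, so δu/u = 0.179.
Q is then a monomial in u, c, b:
δQ/Q = √((δu/u)² + (3·δc/c)² + (-2·δb/b)²) = √(0.0321 + 0.0865 + 0.000422) = 0.345

34.5%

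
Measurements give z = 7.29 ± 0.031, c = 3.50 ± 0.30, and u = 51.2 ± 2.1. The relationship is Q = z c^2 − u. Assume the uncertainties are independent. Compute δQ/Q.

Let p = z·c^2 = 89.3. δp/p = √((1·δz/z)² + (2·δc/c)²) = √(1.81e-05 + 0.0294) = 0.171, so δp = 15.3.
Q = p − u: δQ = √(δp² + δu²) = √(235 + 4.41) = 15.5
Q = 38.1, so δQ/Q = 15.5/38.1 = 0.406.

0.406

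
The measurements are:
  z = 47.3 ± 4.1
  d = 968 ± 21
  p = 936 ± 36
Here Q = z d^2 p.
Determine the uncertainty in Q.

4.33e+09

Each factor contributes (exponent × relative error)² to (δQ/Q)²:
  (1·δz/z)² = (1×0.0867)² = 0.00751;  (2·δd/d)² = (2×0.0217)² = 0.00188;  (1·δp/p)² = (1×0.0385)² = 0.00148
δQ/Q = √(0.0109) = 0.104
Q = 4.15e+10, so δQ = 0.104 × 4.15e+10 = 4.33e+09.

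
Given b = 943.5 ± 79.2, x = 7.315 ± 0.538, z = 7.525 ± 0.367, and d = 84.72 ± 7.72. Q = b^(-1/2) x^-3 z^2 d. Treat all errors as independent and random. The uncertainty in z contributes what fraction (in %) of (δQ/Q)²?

(δQ/Q)² = (−½·δb/b)² + (-3·δx/x)² + (2·δz/z)² + (1·δd/d)²
  b term: (-0.5×0.0839)² = 0.00176
  x term: (-3×0.0735)² = 0.0487
  z term: (2×0.0488)² = 0.00951
  d term: (1×0.0911)² = 0.00830
Total = 0.0683. Share from z = 0.00951/0.0683 = 0.139.

13.9%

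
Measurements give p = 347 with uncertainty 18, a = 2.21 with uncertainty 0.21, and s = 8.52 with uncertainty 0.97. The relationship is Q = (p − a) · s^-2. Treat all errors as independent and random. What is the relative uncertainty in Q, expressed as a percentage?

Let u = p − a = 345. δu = √(δp² + δa²) = √(324 + 0.0441) = 18.0, so δu/u = 0.0522.
Q is then a monomial in u, s:
δQ/Q = √((δu/u)² + (-2·δs/s)²) = √(0.00273 + 0.0518) = 0.234

23.4%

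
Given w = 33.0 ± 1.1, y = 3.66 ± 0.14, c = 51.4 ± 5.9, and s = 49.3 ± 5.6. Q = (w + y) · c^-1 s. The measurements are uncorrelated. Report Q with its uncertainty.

35.2 ± 5.78

Let u = w + y = 36.7. δu = √(δw² + δy²) = √(1.21 + 0.0196) = 1.11, so δu/u = 0.0302.
Q is then a monomial in u, c, s:
δQ/Q = √((δu/u)² + (-1·δc/c)² + (1·δs/s)²) = √(0.000915 + 0.0132 + 0.0129) = 0.164
Q = 35.2, so δQ = 0.164 × 35.2 = 5.78.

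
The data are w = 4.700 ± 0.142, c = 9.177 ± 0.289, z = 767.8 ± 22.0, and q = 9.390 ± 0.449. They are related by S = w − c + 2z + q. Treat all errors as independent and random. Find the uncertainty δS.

Each term contributes (cᵢ δxᵢ)² to (δS)²:
  (δw)² = 0.0202;  (δc)² = 0.0835;  (2·δz)² = 1940;  (δq)² = 0.202
δS = √(1940) = 44.0

44.0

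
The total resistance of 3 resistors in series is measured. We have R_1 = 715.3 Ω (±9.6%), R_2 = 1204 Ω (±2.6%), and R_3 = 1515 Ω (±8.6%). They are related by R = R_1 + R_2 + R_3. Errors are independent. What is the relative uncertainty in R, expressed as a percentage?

Absolute uncertainties add in quadrature for a linear combination:
  (δR_1)² = 4720;  (δR_2)² = 980;  (δR_3)² = 17000
δR = √(22700) = 151 Ω
R = 3434 Ω, so δR/R = 151/3434 = 0.0438.

4.38%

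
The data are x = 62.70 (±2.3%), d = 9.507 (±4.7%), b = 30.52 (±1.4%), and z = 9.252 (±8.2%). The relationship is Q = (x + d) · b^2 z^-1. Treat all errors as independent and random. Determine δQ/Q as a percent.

Let u = x + d = 72.21. δu = √(δx² + δd²) = √(2.08 + 0.200) = 1.51, so δu/u = 0.0209.
Q is then a monomial in u, b, z:
δQ/Q = √((δu/u)² + (2·δb/b)² + (-1·δz/z)²) = √(0.000437 + 0.000784 + 0.00672) = 0.0891

8.91%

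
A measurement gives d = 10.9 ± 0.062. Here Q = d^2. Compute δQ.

1.35

Each factor contributes (exponent × relative error)² to (δQ/Q)²:
  (2·δd/d)² = (2×0.00569)² = 0.000129
δQ/Q = √(0.000129) = 0.0114
Q = 119, so δQ = 0.0114 × 119 = 1.35.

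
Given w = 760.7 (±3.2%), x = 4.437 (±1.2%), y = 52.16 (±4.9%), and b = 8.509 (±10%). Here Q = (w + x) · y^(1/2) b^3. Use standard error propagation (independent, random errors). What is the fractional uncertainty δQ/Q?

Let u = w + x = 765.1. δu = √(δw² + δx²) = √(593 + 0.00283) = 24.3, so δu/u = 0.0318.
Q is then a monomial in u, y, b:
δQ/Q = √((δu/u)² + (½·δy/y)² + (3·δb/b)²) = √(0.00101 + 0.000600 + 0.0900) = 0.303

0.303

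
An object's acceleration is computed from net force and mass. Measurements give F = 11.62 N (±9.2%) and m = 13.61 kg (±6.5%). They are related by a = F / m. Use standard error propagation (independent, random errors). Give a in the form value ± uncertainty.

0.8538 ± 0.0962 m/s^2

Products/powers → add relative errors in quadrature, weighted by exponent:
  (1·δF/F)² = (1×0.0920)² = 0.00846;  (-1·δm/m)² = (-1×0.0650)² = 0.00423
δa/a = √(0.0127) = 0.113
a = 0.8538 m/s^2, so δa = 0.113 × 0.8538 = 0.0962 m/s^2.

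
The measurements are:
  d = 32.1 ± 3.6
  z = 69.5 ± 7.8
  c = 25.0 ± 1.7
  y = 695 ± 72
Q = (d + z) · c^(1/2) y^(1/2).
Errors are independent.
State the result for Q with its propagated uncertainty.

Let u = d + z = 102. δu = √(δd² + δz²) = √(13.0 + 60.8) = 8.59, so δu/u = 0.0846.
Q is then a monomial in u, c, y:
δQ/Q = √((δu/u)² + (½·δc/c)² + (½·δy/y)²) = √(0.00715 + 0.00116 + 0.00268) = 0.105
Q = 13400, so δQ = 0.105 × 13400 = 1400.

13400 ± 1400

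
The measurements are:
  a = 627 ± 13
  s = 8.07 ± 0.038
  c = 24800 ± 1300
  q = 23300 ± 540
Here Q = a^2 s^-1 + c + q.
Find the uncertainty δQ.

2470

Let p = a^2·s^-1 = 48700. δp/p = √((2·δa/a)² + (-1·δs/s)²) = √(0.00172 + 2.22e-05) = 0.0417, so δp = 2030.
Q = p + c + q: δQ = √(δp² + δc² + δq²) = √(4.13e+06 + 1.69e+06 + 2.92e+05) = 2470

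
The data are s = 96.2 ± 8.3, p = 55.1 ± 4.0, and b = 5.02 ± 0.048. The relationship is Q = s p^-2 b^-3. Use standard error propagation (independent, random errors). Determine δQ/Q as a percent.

17.1%

Each factor contributes (exponent × relative error)² to (δQ/Q)²:
  (1·δs/s)² = (1×0.0863)² = 0.00744;  (-2·δp/p)² = (-2×0.0726)² = 0.0211;  (-3·δb/b)² = (-3×0.00956)² = 0.000823
δQ/Q = √(0.0293) = 0.171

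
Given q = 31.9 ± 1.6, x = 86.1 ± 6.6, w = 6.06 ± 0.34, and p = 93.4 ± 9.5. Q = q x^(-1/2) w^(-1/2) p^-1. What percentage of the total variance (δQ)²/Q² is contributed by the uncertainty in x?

9.72%

(δQ/Q)² = (1·δq/q)² + (−½·δx/x)² + (−½·δw/w)² + (-1·δp/p)²
  q term: (1×0.0502)² = 0.00252
  x term: (-0.5×0.0767)² = 0.00147
  w term: (-0.5×0.0561)² = 0.000787
  p term: (-1×0.102)² = 0.0103
Total = 0.0151. Share from x = 0.00147/0.0151 = 0.0972.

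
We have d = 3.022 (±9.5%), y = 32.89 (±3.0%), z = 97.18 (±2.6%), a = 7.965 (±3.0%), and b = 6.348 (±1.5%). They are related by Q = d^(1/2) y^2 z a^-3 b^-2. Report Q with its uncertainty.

8.975 ± 1.12

Relative error in a monomial: (δQ/Q)² = Σ (nᵢ · δxᵢ/xᵢ)².
  (½·δd/d)² = (0.5×0.0950)² = 0.00226;  (2·δy/y)² = (2×0.0300)² = 0.00360;  (1·δz/z)² = (1×0.0260)² = 0.000676;  (-3·δa/a)² = (-3×0.0300)² = 0.00810;  (-2·δb/b)² = (-2×0.0150)² = 0.000900
δQ/Q = √(0.0155) = 0.125
Q = 8.975, so δQ = 0.125 × 8.975 = 1.12.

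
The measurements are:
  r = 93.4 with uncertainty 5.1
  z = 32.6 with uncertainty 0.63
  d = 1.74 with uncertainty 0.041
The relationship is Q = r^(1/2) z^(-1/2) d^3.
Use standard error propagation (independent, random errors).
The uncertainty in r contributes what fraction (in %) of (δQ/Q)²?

(δQ/Q)² = (½·δr/r)² + (−½·δz/z)² + (3·δd/d)²
  r term: (0.5×0.0546)² = 0.000745
  z term: (-0.5×0.0193)² = 9.34e-05
  d term: (3×0.0236)² = 0.00500
Total = 0.00584. Share from r = 0.000745/0.00584 = 0.128.

12.8%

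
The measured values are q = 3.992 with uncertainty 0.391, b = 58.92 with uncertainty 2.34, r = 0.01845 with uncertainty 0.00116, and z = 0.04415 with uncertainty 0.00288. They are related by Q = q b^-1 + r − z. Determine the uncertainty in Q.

0.00781

Let p = q·b^-1 = 0.06775. δp/p = √((1·δq/q)² + (-1·δb/b)²) = √(0.00959 + 0.00158) = 0.106, so δp = 0.00716.
Q = p + r − z: δQ = √(δp² + δr² + δz²) = √(5.13e-05 + 1.35e-06 + 8.29e-06) = 0.00781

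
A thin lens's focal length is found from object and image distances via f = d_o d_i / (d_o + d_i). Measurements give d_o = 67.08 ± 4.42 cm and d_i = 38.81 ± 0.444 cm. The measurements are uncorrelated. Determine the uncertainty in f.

0.620 cm

∂f/∂d_o = (d_i/(d_o+d_i))² = 0.134;  ∂f/∂d_i = (d_o/(d_o+d_i))² = 0.401
δf = √((∂f/∂d_o · δd_o)² + (∂f/∂d_i · δd_i)²) = √(0.353 + 0.0317) = 0.620 cm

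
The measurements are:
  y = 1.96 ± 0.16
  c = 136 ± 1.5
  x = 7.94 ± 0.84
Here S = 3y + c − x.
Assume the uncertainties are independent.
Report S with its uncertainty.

134 ± 1.78

Each term contributes (cᵢ δxᵢ)² to (δS)²:
  (3·δy)² = 0.230;  (δc)² = 2.25;  (δx)² = 0.706
δS = √(3.19) = 1.78
S = 134.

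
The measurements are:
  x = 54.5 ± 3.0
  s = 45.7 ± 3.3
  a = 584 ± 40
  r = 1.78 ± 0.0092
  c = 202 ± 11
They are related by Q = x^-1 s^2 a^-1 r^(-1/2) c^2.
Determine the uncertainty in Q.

Since Q is a product/quotient, work with relative uncertainties:
  (-1·δx/x)² = (-1×0.0550)² = 0.00303;  (2·δs/s)² = (2×0.0722)² = 0.0209;  (-1·δa/a)² = (-1×0.0685)² = 0.00469;  (−½·δr/r)² = (-0.5×0.00517)² = 6.68e-06;  (2·δc/c)² = (2×0.0545)² = 0.0119
δQ/Q = √(0.0404) = 0.201
Q = 2010, so δQ = 0.201 × 2010 = 404.

404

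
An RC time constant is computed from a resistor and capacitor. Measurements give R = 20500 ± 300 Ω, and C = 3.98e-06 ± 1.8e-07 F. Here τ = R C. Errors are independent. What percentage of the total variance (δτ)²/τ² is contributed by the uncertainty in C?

90.5%

(δτ/τ)² = (1·δR/R)² + (1·δC/C)²
  R term: (1×0.0146)² = 0.000214
  C term: (1×0.0452)² = 0.00205
Total = 0.00226. Share from C = 0.00205/0.00226 = 0.905.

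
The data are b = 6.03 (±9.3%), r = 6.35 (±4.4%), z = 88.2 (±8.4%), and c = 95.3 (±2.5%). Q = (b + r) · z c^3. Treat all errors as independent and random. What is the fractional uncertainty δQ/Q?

Let u = b + r = 12.4. δu = √(δb² + δr²) = √(0.314 + 0.0781) = 0.627, so δu/u = 0.0506.
Q is then a monomial in u, z, c:
δQ/Q = √((δu/u)² + (1·δz/z)² + (3·δc/c)²) = √(0.00256 + 0.00706 + 0.00562) = 0.123

0.123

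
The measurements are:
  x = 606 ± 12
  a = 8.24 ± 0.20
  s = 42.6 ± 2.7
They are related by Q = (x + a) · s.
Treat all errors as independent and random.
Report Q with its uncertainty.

Let u = x + a = 614. δu = √(δx² + δa²) = √(144 + 0.0400) = 12.0, so δu/u = 0.0195.
Q is then a monomial in u, s:
δQ/Q = √((δu/u)² + (1·δs/s)²) = √(0.000382 + 0.00402) = 0.0663
Q = 26200, so δQ = 0.0663 × 26200 = 1740.

26200 ± 1740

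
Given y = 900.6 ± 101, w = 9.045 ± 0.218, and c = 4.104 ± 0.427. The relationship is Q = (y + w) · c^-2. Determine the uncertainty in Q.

12.7

Let u = y + w = 909.6. δu = √(δy² + δw²) = √(10200 + 0.0475) = 101, so δu/u = 0.111.
Q is then a monomial in u, c:
δQ/Q = √((δu/u)² + (-2·δc/c)²) = √(0.0123 + 0.0433) = 0.236
Q = 54.01, so δQ = 0.236 × 54.01 = 12.7.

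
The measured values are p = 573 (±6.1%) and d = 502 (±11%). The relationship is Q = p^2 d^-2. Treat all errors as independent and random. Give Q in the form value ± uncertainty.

Since Q is a product/quotient, work with relative uncertainties:
  (2·δp/p)² = (2×0.0610)² = 0.0149;  (-2·δd/d)² = (-2×0.110)² = 0.0484
δQ/Q = √(0.0633) = 0.252
Q = 1.30, so δQ = 0.252 × 1.30 = 0.328.

1.30 ± 0.328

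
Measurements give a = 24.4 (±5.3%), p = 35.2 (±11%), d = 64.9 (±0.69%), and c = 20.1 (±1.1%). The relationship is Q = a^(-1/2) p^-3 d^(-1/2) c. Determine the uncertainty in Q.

Since Q is a product/quotient, work with relative uncertainties:
  (−½·δa/a)² = (-0.5×0.0530)² = 0.000702;  (-3·δp/p)² = (-3×0.110)² = 0.109;  (−½·δd/d)² = (-0.5×0.00690)² = 1.19e-05;  (1·δc/c)² = (1×0.0110)² = 0.000121
δQ/Q = √(0.110) = 0.331
Q = 1.16e-05, so δQ = 0.331 × 1.16e-05 = 3.84e-06.

3.84e-06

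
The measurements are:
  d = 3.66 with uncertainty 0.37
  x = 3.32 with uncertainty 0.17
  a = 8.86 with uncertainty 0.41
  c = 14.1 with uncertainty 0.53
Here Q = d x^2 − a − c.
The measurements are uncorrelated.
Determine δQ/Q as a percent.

Let p = d·x^2 = 40.3. δp/p = √((1·δd/d)² + (2·δx/x)²) = √(0.0102 + 0.0105) = 0.144, so δp = 5.81.
Q = p − a − c: δQ = √(δp² + δa² + δc²) = √(33.7 + 0.168 + 0.281) = 5.84
Q = 17.4, so δQ/Q = 5.84/17.4 = 0.336.

33.6%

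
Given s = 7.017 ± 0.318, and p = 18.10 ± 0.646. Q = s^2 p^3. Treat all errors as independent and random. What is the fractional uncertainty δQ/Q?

0.140

Q is a product of powers, so relative uncertainties combine in quadrature:
  (2·δs/s)² = (2×0.0453)² = 0.00822;  (3·δp/p)² = (3×0.0357)² = 0.0115
δQ/Q = √(0.0197) = 0.140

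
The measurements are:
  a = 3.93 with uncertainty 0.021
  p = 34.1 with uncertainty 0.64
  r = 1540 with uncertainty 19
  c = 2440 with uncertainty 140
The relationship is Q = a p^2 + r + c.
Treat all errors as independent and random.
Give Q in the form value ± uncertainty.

Let w = a·p^2 = 4570. δw/w = √((1·δa/a)² + (2·δp/p)²) = √(2.86e-05 + 0.00141) = 0.0379, so δw = 173.
Q = w + r + c: δQ = √(δw² + δr² + δc²) = √(30000 + 361 + 19600) = 224
Q = 8550.

8550 ± 224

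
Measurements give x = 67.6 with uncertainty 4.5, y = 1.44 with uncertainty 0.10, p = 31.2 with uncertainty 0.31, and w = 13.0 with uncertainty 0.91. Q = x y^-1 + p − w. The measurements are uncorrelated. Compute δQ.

Let h = x·y^-1 = 46.9. δh/h = √((1·δx/x)² + (-1·δy/y)²) = √(0.00443 + 0.00482) = 0.0962, so δh = 4.52.
Q = h + p − w: δQ = √(δh² + δp² + δw²) = √(20.4 + 0.0961 + 0.828) = 4.62

4.62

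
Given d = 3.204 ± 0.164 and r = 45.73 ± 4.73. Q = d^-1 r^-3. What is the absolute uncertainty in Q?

1.03e-06

Relative error in a monomial: (δQ/Q)² = Σ (nᵢ · δxᵢ/xᵢ)².
  (-1·δd/d)² = (-1×0.0512)² = 0.00262;  (-3·δr/r)² = (-3×0.103)² = 0.0963
δQ/Q = √(0.0989) = 0.314
Q = 3.264e-06, so δQ = 0.314 × 3.264e-06 = 1.03e-06.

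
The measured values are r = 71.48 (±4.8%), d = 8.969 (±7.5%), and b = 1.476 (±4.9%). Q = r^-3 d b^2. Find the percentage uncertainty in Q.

Since Q is a product/quotient, work with relative uncertainties:
  (-3·δr/r)² = (-3×0.0480)² = 0.0207;  (1·δd/d)² = (1×0.0750)² = 0.00562;  (2·δb/b)² = (2×0.0490)² = 0.00960
δQ/Q = √(0.0360) = 0.190

19.0%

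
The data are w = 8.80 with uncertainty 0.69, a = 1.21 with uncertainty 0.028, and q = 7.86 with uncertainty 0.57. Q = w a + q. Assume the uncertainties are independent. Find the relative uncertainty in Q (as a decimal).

0.0562

Let p = w·a = 10.6. δp/p = √((1·δw/w)² + (1·δa/a)²) = √(0.00615 + 0.000535) = 0.0818, so δp = 0.871.
Q = p + q: δQ = √(δp² + δq²) = √(0.758 + 0.325) = 1.04
Q = 18.5, so δQ/Q = 1.04/18.5 = 0.0562.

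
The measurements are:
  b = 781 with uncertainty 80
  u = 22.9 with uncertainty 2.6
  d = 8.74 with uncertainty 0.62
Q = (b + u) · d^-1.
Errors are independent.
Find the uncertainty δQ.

Let w = b + u = 804. δw = √(δb² + δu²) = √(6400 + 6.76) = 80.0, so δw/w = 0.0996.
Q is then a monomial in w, d:
δQ/Q = √((δw/w)² + (-1·δd/d)²) = √(0.00991 + 0.00503) = 0.122
Q = 92.0, so δQ = 0.122 × 92.0 = 11.2.

11.2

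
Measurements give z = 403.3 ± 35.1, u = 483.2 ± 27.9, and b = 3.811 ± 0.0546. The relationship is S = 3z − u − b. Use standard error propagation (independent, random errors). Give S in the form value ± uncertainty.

722.9 ± 109

Absolute uncertainties add in quadrature for a linear combination:
  (3·δz)² = 11100;  (δu)² = 778;  (δb)² = 0.00298
δS = √(11900) = 109
S = 722.9.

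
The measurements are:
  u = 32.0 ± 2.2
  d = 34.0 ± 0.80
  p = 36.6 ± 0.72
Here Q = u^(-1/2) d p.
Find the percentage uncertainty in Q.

4.61%

Relative error in a monomial: (δQ/Q)² = Σ (nᵢ · δxᵢ/xᵢ)².
  (−½·δu/u)² = (-0.5×0.0688)² = 0.00118;  (1·δd/d)² = (1×0.0235)² = 0.000554;  (1·δp/p)² = (1×0.0197)² = 0.000387
δQ/Q = √(0.00212) = 0.0461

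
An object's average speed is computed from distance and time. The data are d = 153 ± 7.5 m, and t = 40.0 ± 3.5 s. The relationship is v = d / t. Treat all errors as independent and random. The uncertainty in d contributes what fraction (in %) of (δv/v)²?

(δv/v)² = (1·δd/d)² + (-1·δt/t)²
  d term: (1×0.0490)² = 0.00240
  t term: (-1×0.0875)² = 0.00766
Total = 0.0101. Share from d = 0.00240/0.0101 = 0.239.

23.9%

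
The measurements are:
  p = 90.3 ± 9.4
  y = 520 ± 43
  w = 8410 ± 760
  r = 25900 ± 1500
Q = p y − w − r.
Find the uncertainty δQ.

Let h = p·y = 47000. δh/h = √((1·δp/p)² + (1·δy/y)²) = √(0.0108 + 0.00684) = 0.133, so δh = 6240.
Q = h − w − r: δQ = √(δh² + δw² + δr²) = √(3.9e+07 + 5.78e+05 + 2.25e+06) = 6470

6470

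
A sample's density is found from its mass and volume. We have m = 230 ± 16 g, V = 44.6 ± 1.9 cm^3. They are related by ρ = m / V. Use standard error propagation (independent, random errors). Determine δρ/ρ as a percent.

For a monomial ρ ∝ m, V^-1, fractional errors add in quadrature:
  (1·δm/m)² = (1×0.0696)² = 0.00484;  (-1·δV/V)² = (-1×0.0426)² = 0.00181
δρ/ρ = √(0.00665) = 0.0816

8.16%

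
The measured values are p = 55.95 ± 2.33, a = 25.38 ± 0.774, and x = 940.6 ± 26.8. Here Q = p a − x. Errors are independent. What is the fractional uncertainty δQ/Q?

Let w = p·a = 1420. δw/w = √((1·δp/p)² + (1·δa/a)²) = √(0.00173 + 0.000930) = 0.0516, so δw = 73.3.
Q = w − x: δQ = √(δw² + δx²) = √(5370 + 718) = 78.0
Q = 479.4, so δQ/Q = 78.0/479.4 = 0.163.

0.163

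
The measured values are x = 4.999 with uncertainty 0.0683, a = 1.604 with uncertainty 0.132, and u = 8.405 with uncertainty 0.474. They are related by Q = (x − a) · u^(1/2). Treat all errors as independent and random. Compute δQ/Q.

0.0521

Let w = x − a = 3.395. δw = √(δx² + δa²) = √(0.00466 + 0.0174) = 0.149, so δw/w = 0.0438.
Q is then a monomial in w, u:
δQ/Q = √((δw/w)² + (½·δu/u)²) = √(0.00192 + 0.000795) = 0.0521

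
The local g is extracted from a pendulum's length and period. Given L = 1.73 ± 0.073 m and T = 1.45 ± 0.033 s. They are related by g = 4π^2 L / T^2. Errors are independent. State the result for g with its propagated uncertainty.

Since g is a product/quotient, work with relative uncertainties:
  (1·δL/L)² = (1×0.0422)² = 0.00178;  (-2·δT/T)² = (-2×0.0228)² = 0.00207
δg/g = √(0.00385) = 0.0621
g = 32.5 m/s^2, so δg = 0.0621 × 32.5 = 2.02 m/s^2.

32.5 ± 2.02 m/s^2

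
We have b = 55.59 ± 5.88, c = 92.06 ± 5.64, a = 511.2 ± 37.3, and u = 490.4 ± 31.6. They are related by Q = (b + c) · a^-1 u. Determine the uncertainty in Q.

Let w = b + c = 147.7. δw = √(δb² + δc²) = √(34.6 + 31.8) = 8.15, so δw/w = 0.0552.
Q is then a monomial in w, a, u:
δQ/Q = √((δw/w)² + (-1·δa/a)² + (1·δu/u)²) = √(0.00305 + 0.00532 + 0.00415) = 0.112
Q = 141.6, so δQ = 0.112 × 141.6 = 15.8.

15.8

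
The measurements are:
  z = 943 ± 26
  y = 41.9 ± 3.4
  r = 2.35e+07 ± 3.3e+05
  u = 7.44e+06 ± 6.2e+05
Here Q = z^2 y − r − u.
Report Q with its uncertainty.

(6.32 ± 3.72) × 10^6

Let p = z^2·y = 3.73e+07. δp/p = √((2·δz/z)² + (1·δy/y)²) = √(0.00304 + 0.00658) = 0.0981, so δp = 3.66e+06.
Q = p − r − u: δQ = √(δp² + δr² + δu²) = √(1.34e+13 + 1.09e+11 + 3.84e+11) = 3.72e+06
Q = 6.32e+06.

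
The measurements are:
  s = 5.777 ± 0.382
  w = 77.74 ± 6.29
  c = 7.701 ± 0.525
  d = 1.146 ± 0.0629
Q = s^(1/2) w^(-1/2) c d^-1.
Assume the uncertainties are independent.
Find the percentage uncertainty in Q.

10.2%

Since Q is a product/quotient, work with relative uncertainties:
  (½·δs/s)² = (0.5×0.0661)² = 0.00109;  (−½·δw/w)² = (-0.5×0.0809)² = 0.00164;  (1·δc/c)² = (1×0.0682)² = 0.00465;  (-1·δd/d)² = (-1×0.0549)² = 0.00301
δQ/Q = √(0.0104) = 0.102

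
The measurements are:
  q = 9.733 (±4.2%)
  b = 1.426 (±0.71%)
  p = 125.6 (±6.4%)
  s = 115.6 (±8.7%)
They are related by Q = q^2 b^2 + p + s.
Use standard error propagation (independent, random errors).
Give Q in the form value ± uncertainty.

433.8 ± 20.9

Let w = q^2·b^2 = 192.6. δw/w = √((2·δq/q)² + (2·δb/b)²) = √(0.00706 + 0.000202) = 0.0852, so δw = 16.4.
Q = w + p + s: δQ = √(δw² + δp² + δs²) = √(269 + 64.6 + 101) = 20.9
Q = 433.8.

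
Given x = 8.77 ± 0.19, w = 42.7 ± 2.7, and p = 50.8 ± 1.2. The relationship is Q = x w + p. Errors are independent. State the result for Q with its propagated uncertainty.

425 ± 25.1

Let h = x·w = 374. δh/h = √((1·δx/x)² + (1·δw/w)²) = √(0.000469 + 0.00400) = 0.0668, so δh = 25.0.
Q = h + p: δQ = √(δh² + δp²) = √(627 + 1.44) = 25.1
Q = 425.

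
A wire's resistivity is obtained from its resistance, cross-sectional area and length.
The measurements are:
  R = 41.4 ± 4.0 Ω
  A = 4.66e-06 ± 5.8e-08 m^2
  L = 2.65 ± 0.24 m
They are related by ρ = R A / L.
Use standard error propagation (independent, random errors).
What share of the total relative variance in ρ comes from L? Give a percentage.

46.4%

(δρ/ρ)² = (1·δR/R)² + (1·δA/A)² + (-1·δL/L)²
  R term: (1×0.0966)² = 0.00934
  A term: (1×0.0124)² = 0.000155
  L term: (-1×0.0906)² = 0.00820
Total = 0.0177. Share from L = 0.00820/0.0177 = 0.464.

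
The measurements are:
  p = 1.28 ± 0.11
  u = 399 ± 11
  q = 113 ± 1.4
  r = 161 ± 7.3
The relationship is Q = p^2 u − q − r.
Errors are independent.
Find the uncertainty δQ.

114

Let w = p^2·u = 654. δw/w = √((2·δp/p)² + (1·δu/u)²) = √(0.0295 + 0.000760) = 0.174, so δw = 114.
Q = w − q − r: δQ = √(δw² + δq² + δr²) = √(12900 + 1.96 + 53.3) = 114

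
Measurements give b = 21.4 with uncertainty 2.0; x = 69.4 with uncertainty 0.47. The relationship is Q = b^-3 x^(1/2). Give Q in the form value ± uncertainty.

0.000850 ± 0.000238

Products/powers → add relative errors in quadrature, weighted by exponent:
  (-3·δb/b)² = (-3×0.0935)² = 0.0786;  (½·δx/x)² = (0.5×0.00677)² = 1.15e-05
δQ/Q = √(0.0786) = 0.280
Q = 0.000850, so δQ = 0.280 × 0.000850 = 0.000238.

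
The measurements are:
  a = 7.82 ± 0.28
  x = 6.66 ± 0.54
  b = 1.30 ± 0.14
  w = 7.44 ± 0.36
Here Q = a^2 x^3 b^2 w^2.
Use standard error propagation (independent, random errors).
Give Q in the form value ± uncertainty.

For a monomial Q ∝ a^2, x^3, b^2, w^2, fractional errors add in quadrature:
  (2·δa/a)² = (2×0.0358)² = 0.00513;  (3·δx/x)² = (3×0.0811)² = 0.0592;  (2·δb/b)² = (2×0.108)² = 0.0464;  (2·δw/w)² = (2×0.0484)² = 0.00937
δQ/Q = √(0.120) = 0.346
Q = 1.69e+06, so δQ = 0.346 × 1.69e+06 = 5.86e+05.

(1.69 ± 0.586) × 10^6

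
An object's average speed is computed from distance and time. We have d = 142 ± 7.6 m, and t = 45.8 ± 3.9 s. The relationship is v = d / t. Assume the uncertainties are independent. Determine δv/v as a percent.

10.1%

v is a product of powers, so relative uncertainties combine in quadrature:
  (1·δd/d)² = (1×0.0535)² = 0.00286;  (-1·δt/t)² = (-1×0.0852)² = 0.00725
δv/v = √(0.0101) = 0.101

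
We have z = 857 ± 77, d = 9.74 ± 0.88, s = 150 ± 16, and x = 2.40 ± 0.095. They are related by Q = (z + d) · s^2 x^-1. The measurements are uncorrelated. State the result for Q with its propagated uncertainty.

(8.13 ± 1.91) × 10^6

Let u = z + d = 867. δu = √(δz² + δd²) = √(5930 + 0.774) = 77.0, so δu/u = 0.0888.
Q is then a monomial in u, s, x:
δQ/Q = √((δu/u)² + (2·δs/s)² + (-1·δx/x)²) = √(0.00789 + 0.0455 + 0.00157) = 0.234
Q = 8.13e+06, so δQ = 0.234 × 8.13e+06 = 1.91e+06.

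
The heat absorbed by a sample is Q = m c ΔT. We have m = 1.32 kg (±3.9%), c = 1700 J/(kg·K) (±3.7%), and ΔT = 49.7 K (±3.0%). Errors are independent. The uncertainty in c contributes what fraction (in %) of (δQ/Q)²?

(δQ/Q)² = (1·δm/m)² + (1·δc/c)² + (1·δΔT/ΔT)²
  m term: (1×0.0390)² = 0.00152
  c term: (1×0.0370)² = 0.00137
  ΔT term: (1×0.0300)² = 0.000900
Total = 0.00379. Share from c = 0.00137/0.00379 = 0.361.

36.1%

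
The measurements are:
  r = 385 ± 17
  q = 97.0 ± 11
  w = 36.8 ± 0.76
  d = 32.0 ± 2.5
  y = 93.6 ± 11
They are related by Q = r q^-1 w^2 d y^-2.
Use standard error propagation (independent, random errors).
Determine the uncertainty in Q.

5.48

Each factor contributes (exponent × relative error)² to (δQ/Q)²:
  (1·δr/r)² = (1×0.0442)² = 0.00195;  (-1·δq/q)² = (-1×0.113)² = 0.0129;  (2·δw/w)² = (2×0.0207)² = 0.00171;  (1·δd/d)² = (1×0.0781)² = 0.00610;  (-2·δy/y)² = (-2×0.118)² = 0.0552
δQ/Q = √(0.0779) = 0.279
Q = 19.6, so δQ = 0.279 × 19.6 = 5.48.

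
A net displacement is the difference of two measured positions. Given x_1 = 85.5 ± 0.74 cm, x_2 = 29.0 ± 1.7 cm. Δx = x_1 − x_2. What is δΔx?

Sums and differences: (δΔx)² = Σ (cᵢ δxᵢ)².
  (δx_1)² = 0.548;  (δx_2)² = 2.89
δΔx = √(3.44) = 1.85 cm

1.85 cm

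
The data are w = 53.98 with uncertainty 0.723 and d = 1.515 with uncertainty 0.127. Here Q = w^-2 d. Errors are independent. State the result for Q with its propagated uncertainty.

Each factor contributes (exponent × relative error)² to (δQ/Q)²:
  (-2·δw/w)² = (-2×0.0134)² = 0.000718;  (1·δd/d)² = (1×0.0838)² = 0.00703
δQ/Q = √(0.00774) = 0.0880
Q = 0.0005199, so δQ = 0.0880 × 0.0005199 = 4.58e-05.

(5.199 ± 0.458) × 10^-4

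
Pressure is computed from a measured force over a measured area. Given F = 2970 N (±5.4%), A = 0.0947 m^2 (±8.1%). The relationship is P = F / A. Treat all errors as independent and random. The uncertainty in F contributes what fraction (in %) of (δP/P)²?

30.8%

(δP/P)² = (1·δF/F)² + (-1·δA/A)²
  F term: (1×0.0540)² = 0.00292
  A term: (-1×0.0810)² = 0.00656
Total = 0.00948. Share from F = 0.00292/0.00948 = 0.308.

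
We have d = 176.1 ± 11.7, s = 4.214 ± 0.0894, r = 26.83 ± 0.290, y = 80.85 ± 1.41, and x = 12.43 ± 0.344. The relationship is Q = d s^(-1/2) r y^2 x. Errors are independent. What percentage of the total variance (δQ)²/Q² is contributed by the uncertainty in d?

(δQ/Q)² = (1·δd/d)² + (−½·δs/s)² + (1·δr/r)² + (2·δy/y)² + (1·δx/x)²
  d term: (1×0.0664)² = 0.00441
  s term: (-0.5×0.0212)² = 0.000113
  r term: (1×0.0108)² = 0.000117
  y term: (2×0.0174)² = 0.00122
  x term: (1×0.0277)² = 0.000766
Total = 0.00663. Share from d = 0.00441/0.00663 = 0.666.

66.6%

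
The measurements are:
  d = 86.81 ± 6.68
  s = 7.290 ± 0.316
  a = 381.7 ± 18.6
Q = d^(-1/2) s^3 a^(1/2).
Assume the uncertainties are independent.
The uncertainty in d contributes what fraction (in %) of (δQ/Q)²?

(δQ/Q)² = (−½·δd/d)² + (3·δs/s)² + (½·δa/a)²
  d term: (-0.5×0.0769)² = 0.00148
  s term: (3×0.0433)² = 0.0169
  a term: (0.5×0.0487)² = 0.000594
Total = 0.0190. Share from d = 0.00148/0.0190 = 0.0780.

7.80%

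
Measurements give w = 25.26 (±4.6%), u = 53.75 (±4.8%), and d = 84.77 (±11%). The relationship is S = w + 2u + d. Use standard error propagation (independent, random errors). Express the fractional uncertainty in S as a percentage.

For a sum/difference, combine absolute errors in quadrature:
  (δw)² = 1.35;  (2·δu)² = 26.6;  (δd)² = 87.0
δS = √(115) = 10.7
S = 217.5, so δS/S = 10.7/217.5 = 0.0493.

4.93%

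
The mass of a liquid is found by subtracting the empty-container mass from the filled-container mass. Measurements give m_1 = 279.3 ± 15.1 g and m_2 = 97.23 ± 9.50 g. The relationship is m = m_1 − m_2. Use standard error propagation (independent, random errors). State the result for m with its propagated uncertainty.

Absolute uncertainties add in quadrature for a linear combination:
  (δm_1)² = 228;  (δm_2)² = 90.2
δm = √(318) = 17.8 g
m = 182.1 g.

182.1 ± 17.8 g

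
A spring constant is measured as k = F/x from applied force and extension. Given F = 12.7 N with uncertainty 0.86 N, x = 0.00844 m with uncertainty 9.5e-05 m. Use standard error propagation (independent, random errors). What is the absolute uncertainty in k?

103 N/m

For a monomial k ∝ F, x^-1, fractional errors add in quadrature:
  (1·δF/F)² = (1×0.0677)² = 0.00459;  (-1·δx/x)² = (-1×0.0113)² = 0.000127
δk/k = √(0.00471) = 0.0686
k = 1500 N/m, so δk = 0.0686 × 1500 = 103 N/m.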